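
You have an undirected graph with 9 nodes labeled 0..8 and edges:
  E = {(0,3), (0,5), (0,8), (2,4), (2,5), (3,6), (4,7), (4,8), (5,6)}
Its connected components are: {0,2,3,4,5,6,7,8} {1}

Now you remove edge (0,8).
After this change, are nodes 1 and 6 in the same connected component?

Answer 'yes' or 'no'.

Initial components: {0,2,3,4,5,6,7,8} {1}
Removing edge (0,8): not a bridge — component count unchanged at 2.
New components: {0,2,3,4,5,6,7,8} {1}
Are 1 and 6 in the same component? no

Answer: no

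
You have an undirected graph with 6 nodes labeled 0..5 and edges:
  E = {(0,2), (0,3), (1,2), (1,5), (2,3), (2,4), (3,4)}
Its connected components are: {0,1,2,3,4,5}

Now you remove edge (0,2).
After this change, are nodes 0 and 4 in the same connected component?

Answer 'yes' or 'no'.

Initial components: {0,1,2,3,4,5}
Removing edge (0,2): not a bridge — component count unchanged at 1.
New components: {0,1,2,3,4,5}
Are 0 and 4 in the same component? yes

Answer: yes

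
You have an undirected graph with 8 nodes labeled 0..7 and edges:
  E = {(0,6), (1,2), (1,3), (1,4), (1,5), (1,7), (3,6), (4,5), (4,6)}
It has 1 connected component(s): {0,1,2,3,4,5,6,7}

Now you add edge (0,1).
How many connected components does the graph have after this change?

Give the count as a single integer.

Initial component count: 1
Add (0,1): endpoints already in same component. Count unchanged: 1.
New component count: 1

Answer: 1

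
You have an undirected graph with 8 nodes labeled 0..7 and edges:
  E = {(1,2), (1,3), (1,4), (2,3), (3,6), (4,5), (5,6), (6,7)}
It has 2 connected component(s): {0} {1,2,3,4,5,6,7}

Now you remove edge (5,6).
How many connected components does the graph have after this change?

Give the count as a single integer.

Initial component count: 2
Remove (5,6): not a bridge. Count unchanged: 2.
  After removal, components: {0} {1,2,3,4,5,6,7}
New component count: 2

Answer: 2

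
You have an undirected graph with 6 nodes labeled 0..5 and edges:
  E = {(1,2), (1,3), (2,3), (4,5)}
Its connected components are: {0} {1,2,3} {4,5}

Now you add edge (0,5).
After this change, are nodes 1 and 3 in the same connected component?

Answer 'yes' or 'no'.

Answer: yes

Derivation:
Initial components: {0} {1,2,3} {4,5}
Adding edge (0,5): merges {0} and {4,5}.
New components: {0,4,5} {1,2,3}
Are 1 and 3 in the same component? yes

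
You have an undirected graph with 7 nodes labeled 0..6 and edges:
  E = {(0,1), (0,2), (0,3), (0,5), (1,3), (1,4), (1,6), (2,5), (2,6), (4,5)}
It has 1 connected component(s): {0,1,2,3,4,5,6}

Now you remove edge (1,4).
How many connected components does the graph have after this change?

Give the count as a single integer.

Initial component count: 1
Remove (1,4): not a bridge. Count unchanged: 1.
  After removal, components: {0,1,2,3,4,5,6}
New component count: 1

Answer: 1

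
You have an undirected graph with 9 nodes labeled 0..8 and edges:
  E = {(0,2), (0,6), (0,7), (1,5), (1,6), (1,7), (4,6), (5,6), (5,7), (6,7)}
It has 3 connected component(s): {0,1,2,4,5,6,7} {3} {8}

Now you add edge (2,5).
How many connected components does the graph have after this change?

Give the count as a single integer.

Answer: 3

Derivation:
Initial component count: 3
Add (2,5): endpoints already in same component. Count unchanged: 3.
New component count: 3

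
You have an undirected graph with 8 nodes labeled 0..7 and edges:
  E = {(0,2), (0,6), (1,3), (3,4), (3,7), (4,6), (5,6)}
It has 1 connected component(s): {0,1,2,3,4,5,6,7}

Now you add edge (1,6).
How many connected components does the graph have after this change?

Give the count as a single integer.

Answer: 1

Derivation:
Initial component count: 1
Add (1,6): endpoints already in same component. Count unchanged: 1.
New component count: 1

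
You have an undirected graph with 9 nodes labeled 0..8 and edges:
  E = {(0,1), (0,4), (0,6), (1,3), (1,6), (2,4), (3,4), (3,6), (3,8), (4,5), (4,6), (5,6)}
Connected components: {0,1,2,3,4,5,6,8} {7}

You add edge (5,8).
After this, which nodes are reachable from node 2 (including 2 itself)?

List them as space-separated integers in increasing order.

Before: nodes reachable from 2: {0,1,2,3,4,5,6,8}
Adding (5,8): both endpoints already in same component. Reachability from 2 unchanged.
After: nodes reachable from 2: {0,1,2,3,4,5,6,8}

Answer: 0 1 2 3 4 5 6 8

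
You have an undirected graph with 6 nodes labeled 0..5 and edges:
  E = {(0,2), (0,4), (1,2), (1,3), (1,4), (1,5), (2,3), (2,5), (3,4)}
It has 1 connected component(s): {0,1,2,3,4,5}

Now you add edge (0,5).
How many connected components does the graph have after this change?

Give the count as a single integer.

Answer: 1

Derivation:
Initial component count: 1
Add (0,5): endpoints already in same component. Count unchanged: 1.
New component count: 1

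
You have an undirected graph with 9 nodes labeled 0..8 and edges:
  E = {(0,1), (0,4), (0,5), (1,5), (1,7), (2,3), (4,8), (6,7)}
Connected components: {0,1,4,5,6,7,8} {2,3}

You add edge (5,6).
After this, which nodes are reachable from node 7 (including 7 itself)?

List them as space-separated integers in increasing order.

Before: nodes reachable from 7: {0,1,4,5,6,7,8}
Adding (5,6): both endpoints already in same component. Reachability from 7 unchanged.
After: nodes reachable from 7: {0,1,4,5,6,7,8}

Answer: 0 1 4 5 6 7 8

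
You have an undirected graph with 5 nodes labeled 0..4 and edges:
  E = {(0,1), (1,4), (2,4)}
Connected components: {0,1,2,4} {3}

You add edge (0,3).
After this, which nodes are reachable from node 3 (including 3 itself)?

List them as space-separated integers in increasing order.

Answer: 0 1 2 3 4

Derivation:
Before: nodes reachable from 3: {3}
Adding (0,3): merges 3's component with another. Reachability grows.
After: nodes reachable from 3: {0,1,2,3,4}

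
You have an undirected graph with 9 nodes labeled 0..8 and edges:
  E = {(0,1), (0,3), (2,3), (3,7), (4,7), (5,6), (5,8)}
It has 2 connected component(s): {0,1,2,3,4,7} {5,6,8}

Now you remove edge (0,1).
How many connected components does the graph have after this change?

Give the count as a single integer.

Answer: 3

Derivation:
Initial component count: 2
Remove (0,1): it was a bridge. Count increases: 2 -> 3.
  After removal, components: {0,2,3,4,7} {1} {5,6,8}
New component count: 3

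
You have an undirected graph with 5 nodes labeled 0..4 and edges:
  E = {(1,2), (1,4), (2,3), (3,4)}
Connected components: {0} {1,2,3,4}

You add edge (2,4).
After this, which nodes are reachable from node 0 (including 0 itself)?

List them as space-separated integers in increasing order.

Answer: 0

Derivation:
Before: nodes reachable from 0: {0}
Adding (2,4): both endpoints already in same component. Reachability from 0 unchanged.
After: nodes reachable from 0: {0}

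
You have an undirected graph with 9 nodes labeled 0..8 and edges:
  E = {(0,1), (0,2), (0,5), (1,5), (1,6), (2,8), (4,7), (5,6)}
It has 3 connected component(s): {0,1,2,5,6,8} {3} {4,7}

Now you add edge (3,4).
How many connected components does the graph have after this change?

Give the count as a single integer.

Answer: 2

Derivation:
Initial component count: 3
Add (3,4): merges two components. Count decreases: 3 -> 2.
New component count: 2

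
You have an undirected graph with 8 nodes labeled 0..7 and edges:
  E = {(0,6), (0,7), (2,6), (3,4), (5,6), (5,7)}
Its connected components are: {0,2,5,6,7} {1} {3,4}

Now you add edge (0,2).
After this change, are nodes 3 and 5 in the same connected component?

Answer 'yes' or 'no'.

Answer: no

Derivation:
Initial components: {0,2,5,6,7} {1} {3,4}
Adding edge (0,2): both already in same component {0,2,5,6,7}. No change.
New components: {0,2,5,6,7} {1} {3,4}
Are 3 and 5 in the same component? no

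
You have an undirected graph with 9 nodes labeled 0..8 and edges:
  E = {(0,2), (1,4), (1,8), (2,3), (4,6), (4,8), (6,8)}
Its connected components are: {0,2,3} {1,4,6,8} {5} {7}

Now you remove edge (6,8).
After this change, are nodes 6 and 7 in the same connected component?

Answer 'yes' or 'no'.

Answer: no

Derivation:
Initial components: {0,2,3} {1,4,6,8} {5} {7}
Removing edge (6,8): not a bridge — component count unchanged at 4.
New components: {0,2,3} {1,4,6,8} {5} {7}
Are 6 and 7 in the same component? no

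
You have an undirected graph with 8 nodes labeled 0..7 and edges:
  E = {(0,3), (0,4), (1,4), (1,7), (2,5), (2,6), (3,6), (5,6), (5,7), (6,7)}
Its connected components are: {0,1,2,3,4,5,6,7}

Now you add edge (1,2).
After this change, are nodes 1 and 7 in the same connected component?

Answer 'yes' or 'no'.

Initial components: {0,1,2,3,4,5,6,7}
Adding edge (1,2): both already in same component {0,1,2,3,4,5,6,7}. No change.
New components: {0,1,2,3,4,5,6,7}
Are 1 and 7 in the same component? yes

Answer: yes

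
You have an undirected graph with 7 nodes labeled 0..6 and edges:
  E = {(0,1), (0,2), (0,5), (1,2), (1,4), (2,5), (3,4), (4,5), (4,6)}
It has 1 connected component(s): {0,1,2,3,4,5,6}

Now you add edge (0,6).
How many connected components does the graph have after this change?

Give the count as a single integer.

Answer: 1

Derivation:
Initial component count: 1
Add (0,6): endpoints already in same component. Count unchanged: 1.
New component count: 1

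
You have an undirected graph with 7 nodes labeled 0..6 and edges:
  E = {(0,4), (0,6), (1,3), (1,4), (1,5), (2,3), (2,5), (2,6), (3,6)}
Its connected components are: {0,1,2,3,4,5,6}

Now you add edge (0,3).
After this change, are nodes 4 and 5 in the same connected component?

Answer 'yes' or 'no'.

Answer: yes

Derivation:
Initial components: {0,1,2,3,4,5,6}
Adding edge (0,3): both already in same component {0,1,2,3,4,5,6}. No change.
New components: {0,1,2,3,4,5,6}
Are 4 and 5 in the same component? yes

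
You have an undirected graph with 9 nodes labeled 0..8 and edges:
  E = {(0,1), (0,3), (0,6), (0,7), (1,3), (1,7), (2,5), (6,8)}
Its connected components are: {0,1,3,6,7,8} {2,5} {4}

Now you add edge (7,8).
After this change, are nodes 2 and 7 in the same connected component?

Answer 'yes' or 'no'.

Answer: no

Derivation:
Initial components: {0,1,3,6,7,8} {2,5} {4}
Adding edge (7,8): both already in same component {0,1,3,6,7,8}. No change.
New components: {0,1,3,6,7,8} {2,5} {4}
Are 2 and 7 in the same component? no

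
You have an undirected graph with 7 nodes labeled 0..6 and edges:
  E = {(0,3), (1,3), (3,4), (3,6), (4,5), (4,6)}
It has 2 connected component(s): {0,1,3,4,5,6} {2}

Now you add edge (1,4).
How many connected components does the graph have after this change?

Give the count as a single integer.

Answer: 2

Derivation:
Initial component count: 2
Add (1,4): endpoints already in same component. Count unchanged: 2.
New component count: 2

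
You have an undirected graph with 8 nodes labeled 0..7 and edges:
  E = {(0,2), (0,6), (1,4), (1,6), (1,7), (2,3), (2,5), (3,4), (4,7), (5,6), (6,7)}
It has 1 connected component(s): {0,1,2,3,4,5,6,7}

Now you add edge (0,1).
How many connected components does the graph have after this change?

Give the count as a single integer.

Answer: 1

Derivation:
Initial component count: 1
Add (0,1): endpoints already in same component. Count unchanged: 1.
New component count: 1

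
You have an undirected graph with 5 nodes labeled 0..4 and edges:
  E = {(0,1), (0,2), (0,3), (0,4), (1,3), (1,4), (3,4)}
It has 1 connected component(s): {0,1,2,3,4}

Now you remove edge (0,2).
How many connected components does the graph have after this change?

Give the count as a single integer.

Answer: 2

Derivation:
Initial component count: 1
Remove (0,2): it was a bridge. Count increases: 1 -> 2.
  After removal, components: {0,1,3,4} {2}
New component count: 2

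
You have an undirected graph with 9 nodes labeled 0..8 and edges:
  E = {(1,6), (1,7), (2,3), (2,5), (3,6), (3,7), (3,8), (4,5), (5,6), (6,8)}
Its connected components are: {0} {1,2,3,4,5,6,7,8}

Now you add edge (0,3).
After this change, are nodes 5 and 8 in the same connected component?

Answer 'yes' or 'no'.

Initial components: {0} {1,2,3,4,5,6,7,8}
Adding edge (0,3): merges {0} and {1,2,3,4,5,6,7,8}.
New components: {0,1,2,3,4,5,6,7,8}
Are 5 and 8 in the same component? yes

Answer: yes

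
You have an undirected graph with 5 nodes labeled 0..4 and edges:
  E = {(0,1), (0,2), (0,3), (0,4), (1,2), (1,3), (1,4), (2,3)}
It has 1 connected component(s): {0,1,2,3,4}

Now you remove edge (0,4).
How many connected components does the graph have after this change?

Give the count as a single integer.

Answer: 1

Derivation:
Initial component count: 1
Remove (0,4): not a bridge. Count unchanged: 1.
  After removal, components: {0,1,2,3,4}
New component count: 1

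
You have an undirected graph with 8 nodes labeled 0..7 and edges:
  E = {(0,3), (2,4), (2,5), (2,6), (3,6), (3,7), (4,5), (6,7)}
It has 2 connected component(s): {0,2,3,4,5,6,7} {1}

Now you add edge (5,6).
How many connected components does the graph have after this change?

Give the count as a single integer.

Initial component count: 2
Add (5,6): endpoints already in same component. Count unchanged: 2.
New component count: 2

Answer: 2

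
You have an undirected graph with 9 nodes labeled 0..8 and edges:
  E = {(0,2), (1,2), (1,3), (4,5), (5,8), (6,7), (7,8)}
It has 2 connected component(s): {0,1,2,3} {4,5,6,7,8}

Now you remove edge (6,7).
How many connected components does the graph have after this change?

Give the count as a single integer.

Answer: 3

Derivation:
Initial component count: 2
Remove (6,7): it was a bridge. Count increases: 2 -> 3.
  After removal, components: {0,1,2,3} {4,5,7,8} {6}
New component count: 3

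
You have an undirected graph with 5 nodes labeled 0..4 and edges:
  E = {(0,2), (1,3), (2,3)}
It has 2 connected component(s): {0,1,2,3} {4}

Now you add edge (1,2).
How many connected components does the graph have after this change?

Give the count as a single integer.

Answer: 2

Derivation:
Initial component count: 2
Add (1,2): endpoints already in same component. Count unchanged: 2.
New component count: 2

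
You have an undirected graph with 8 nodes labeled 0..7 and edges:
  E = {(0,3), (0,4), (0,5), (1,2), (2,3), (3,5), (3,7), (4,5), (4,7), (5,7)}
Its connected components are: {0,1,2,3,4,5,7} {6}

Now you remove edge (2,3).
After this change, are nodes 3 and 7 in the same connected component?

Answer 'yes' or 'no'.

Initial components: {0,1,2,3,4,5,7} {6}
Removing edge (2,3): it was a bridge — component count 2 -> 3.
New components: {0,3,4,5,7} {1,2} {6}
Are 3 and 7 in the same component? yes

Answer: yes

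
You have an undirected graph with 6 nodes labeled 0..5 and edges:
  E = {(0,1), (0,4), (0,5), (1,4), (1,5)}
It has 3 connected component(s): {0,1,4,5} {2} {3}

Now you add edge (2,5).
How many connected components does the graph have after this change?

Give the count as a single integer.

Initial component count: 3
Add (2,5): merges two components. Count decreases: 3 -> 2.
New component count: 2

Answer: 2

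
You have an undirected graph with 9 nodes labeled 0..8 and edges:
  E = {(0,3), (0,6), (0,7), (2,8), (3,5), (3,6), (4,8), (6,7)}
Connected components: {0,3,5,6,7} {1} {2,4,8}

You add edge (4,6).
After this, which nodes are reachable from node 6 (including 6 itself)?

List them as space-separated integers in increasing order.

Before: nodes reachable from 6: {0,3,5,6,7}
Adding (4,6): merges 6's component with another. Reachability grows.
After: nodes reachable from 6: {0,2,3,4,5,6,7,8}

Answer: 0 2 3 4 5 6 7 8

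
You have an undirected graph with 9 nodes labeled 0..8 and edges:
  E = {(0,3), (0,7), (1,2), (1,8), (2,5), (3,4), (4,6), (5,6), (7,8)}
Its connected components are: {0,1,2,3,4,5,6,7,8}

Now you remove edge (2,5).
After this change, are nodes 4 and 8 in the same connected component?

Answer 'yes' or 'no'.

Answer: yes

Derivation:
Initial components: {0,1,2,3,4,5,6,7,8}
Removing edge (2,5): not a bridge — component count unchanged at 1.
New components: {0,1,2,3,4,5,6,7,8}
Are 4 and 8 in the same component? yes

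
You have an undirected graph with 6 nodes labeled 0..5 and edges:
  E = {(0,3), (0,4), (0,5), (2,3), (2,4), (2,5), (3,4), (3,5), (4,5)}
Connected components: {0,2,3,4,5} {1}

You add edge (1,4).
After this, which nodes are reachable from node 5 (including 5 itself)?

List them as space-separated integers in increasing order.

Answer: 0 1 2 3 4 5

Derivation:
Before: nodes reachable from 5: {0,2,3,4,5}
Adding (1,4): merges 5's component with another. Reachability grows.
After: nodes reachable from 5: {0,1,2,3,4,5}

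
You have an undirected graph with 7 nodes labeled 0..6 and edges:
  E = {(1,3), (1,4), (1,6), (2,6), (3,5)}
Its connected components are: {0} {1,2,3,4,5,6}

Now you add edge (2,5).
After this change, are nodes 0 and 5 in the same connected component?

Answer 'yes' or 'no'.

Answer: no

Derivation:
Initial components: {0} {1,2,3,4,5,6}
Adding edge (2,5): both already in same component {1,2,3,4,5,6}. No change.
New components: {0} {1,2,3,4,5,6}
Are 0 and 5 in the same component? no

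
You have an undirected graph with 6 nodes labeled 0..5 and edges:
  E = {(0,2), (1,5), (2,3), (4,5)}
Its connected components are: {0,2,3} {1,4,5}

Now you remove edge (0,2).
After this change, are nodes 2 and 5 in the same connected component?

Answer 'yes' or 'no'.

Initial components: {0,2,3} {1,4,5}
Removing edge (0,2): it was a bridge — component count 2 -> 3.
New components: {0} {1,4,5} {2,3}
Are 2 and 5 in the same component? no

Answer: no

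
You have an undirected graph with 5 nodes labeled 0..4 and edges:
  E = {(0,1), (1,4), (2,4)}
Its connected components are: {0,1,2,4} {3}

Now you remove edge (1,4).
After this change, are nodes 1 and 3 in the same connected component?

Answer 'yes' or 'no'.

Answer: no

Derivation:
Initial components: {0,1,2,4} {3}
Removing edge (1,4): it was a bridge — component count 2 -> 3.
New components: {0,1} {2,4} {3}
Are 1 and 3 in the same component? no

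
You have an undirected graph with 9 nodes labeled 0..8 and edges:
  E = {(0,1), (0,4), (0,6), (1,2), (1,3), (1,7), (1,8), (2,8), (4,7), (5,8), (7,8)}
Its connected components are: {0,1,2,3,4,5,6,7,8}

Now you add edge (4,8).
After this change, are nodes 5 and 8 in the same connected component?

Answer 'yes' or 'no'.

Initial components: {0,1,2,3,4,5,6,7,8}
Adding edge (4,8): both already in same component {0,1,2,3,4,5,6,7,8}. No change.
New components: {0,1,2,3,4,5,6,7,8}
Are 5 and 8 in the same component? yes

Answer: yes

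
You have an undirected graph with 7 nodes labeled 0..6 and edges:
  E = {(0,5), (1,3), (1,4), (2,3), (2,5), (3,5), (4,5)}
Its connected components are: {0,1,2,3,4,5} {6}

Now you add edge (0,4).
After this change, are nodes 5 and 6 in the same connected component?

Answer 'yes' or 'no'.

Initial components: {0,1,2,3,4,5} {6}
Adding edge (0,4): both already in same component {0,1,2,3,4,5}. No change.
New components: {0,1,2,3,4,5} {6}
Are 5 and 6 in the same component? no

Answer: no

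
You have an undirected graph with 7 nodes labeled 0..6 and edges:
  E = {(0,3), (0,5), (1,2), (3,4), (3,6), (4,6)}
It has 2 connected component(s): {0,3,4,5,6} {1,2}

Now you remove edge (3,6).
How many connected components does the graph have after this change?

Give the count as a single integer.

Initial component count: 2
Remove (3,6): not a bridge. Count unchanged: 2.
  After removal, components: {0,3,4,5,6} {1,2}
New component count: 2

Answer: 2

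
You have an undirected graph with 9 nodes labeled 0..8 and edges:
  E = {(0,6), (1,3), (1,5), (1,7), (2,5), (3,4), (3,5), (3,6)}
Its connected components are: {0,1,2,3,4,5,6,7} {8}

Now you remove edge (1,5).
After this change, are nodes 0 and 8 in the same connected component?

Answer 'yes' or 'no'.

Initial components: {0,1,2,3,4,5,6,7} {8}
Removing edge (1,5): not a bridge — component count unchanged at 2.
New components: {0,1,2,3,4,5,6,7} {8}
Are 0 and 8 in the same component? no

Answer: no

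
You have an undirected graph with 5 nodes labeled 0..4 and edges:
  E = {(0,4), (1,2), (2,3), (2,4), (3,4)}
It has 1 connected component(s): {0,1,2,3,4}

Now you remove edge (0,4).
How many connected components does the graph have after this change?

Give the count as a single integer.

Answer: 2

Derivation:
Initial component count: 1
Remove (0,4): it was a bridge. Count increases: 1 -> 2.
  After removal, components: {0} {1,2,3,4}
New component count: 2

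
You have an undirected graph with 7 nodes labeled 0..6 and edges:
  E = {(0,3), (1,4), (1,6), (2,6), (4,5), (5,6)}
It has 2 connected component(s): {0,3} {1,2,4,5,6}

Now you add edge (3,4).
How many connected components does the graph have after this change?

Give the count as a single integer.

Answer: 1

Derivation:
Initial component count: 2
Add (3,4): merges two components. Count decreases: 2 -> 1.
New component count: 1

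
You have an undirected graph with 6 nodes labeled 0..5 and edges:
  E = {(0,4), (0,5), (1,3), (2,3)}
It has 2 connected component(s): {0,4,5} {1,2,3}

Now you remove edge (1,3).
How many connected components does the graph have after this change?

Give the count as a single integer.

Answer: 3

Derivation:
Initial component count: 2
Remove (1,3): it was a bridge. Count increases: 2 -> 3.
  After removal, components: {0,4,5} {1} {2,3}
New component count: 3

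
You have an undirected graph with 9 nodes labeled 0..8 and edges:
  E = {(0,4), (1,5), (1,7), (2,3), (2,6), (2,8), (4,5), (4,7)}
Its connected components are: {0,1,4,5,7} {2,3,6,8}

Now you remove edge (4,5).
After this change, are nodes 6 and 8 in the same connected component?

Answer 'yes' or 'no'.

Answer: yes

Derivation:
Initial components: {0,1,4,5,7} {2,3,6,8}
Removing edge (4,5): not a bridge — component count unchanged at 2.
New components: {0,1,4,5,7} {2,3,6,8}
Are 6 and 8 in the same component? yes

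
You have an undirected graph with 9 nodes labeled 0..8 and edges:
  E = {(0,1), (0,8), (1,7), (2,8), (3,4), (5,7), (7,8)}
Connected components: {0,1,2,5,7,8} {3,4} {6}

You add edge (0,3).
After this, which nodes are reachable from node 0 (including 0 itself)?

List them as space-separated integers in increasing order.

Answer: 0 1 2 3 4 5 7 8

Derivation:
Before: nodes reachable from 0: {0,1,2,5,7,8}
Adding (0,3): merges 0's component with another. Reachability grows.
After: nodes reachable from 0: {0,1,2,3,4,5,7,8}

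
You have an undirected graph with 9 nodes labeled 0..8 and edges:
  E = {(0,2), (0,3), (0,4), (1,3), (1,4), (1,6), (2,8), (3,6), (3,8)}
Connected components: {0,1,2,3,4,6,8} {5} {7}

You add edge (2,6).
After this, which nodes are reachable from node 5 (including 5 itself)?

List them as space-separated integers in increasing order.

Answer: 5

Derivation:
Before: nodes reachable from 5: {5}
Adding (2,6): both endpoints already in same component. Reachability from 5 unchanged.
After: nodes reachable from 5: {5}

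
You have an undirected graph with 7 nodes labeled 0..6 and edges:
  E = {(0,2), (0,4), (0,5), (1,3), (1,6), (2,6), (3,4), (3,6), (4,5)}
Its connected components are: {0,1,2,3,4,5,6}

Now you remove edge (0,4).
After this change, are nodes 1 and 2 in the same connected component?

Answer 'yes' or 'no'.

Answer: yes

Derivation:
Initial components: {0,1,2,3,4,5,6}
Removing edge (0,4): not a bridge — component count unchanged at 1.
New components: {0,1,2,3,4,5,6}
Are 1 and 2 in the same component? yes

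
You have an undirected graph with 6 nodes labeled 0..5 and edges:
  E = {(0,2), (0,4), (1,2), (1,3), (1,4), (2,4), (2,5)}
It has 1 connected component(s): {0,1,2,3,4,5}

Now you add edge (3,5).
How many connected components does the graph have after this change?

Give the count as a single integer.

Initial component count: 1
Add (3,5): endpoints already in same component. Count unchanged: 1.
New component count: 1

Answer: 1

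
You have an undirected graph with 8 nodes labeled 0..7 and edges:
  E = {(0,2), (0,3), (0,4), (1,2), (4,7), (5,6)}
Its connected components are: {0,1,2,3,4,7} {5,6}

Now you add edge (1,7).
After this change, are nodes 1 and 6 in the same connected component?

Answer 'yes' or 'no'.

Initial components: {0,1,2,3,4,7} {5,6}
Adding edge (1,7): both already in same component {0,1,2,3,4,7}. No change.
New components: {0,1,2,3,4,7} {5,6}
Are 1 and 6 in the same component? no

Answer: no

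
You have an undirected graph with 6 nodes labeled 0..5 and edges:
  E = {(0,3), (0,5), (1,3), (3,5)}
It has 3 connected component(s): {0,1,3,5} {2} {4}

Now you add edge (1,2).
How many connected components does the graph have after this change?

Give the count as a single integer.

Initial component count: 3
Add (1,2): merges two components. Count decreases: 3 -> 2.
New component count: 2

Answer: 2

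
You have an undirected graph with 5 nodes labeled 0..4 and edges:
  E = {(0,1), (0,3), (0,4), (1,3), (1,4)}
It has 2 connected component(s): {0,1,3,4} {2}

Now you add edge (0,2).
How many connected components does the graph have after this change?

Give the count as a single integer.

Answer: 1

Derivation:
Initial component count: 2
Add (0,2): merges two components. Count decreases: 2 -> 1.
New component count: 1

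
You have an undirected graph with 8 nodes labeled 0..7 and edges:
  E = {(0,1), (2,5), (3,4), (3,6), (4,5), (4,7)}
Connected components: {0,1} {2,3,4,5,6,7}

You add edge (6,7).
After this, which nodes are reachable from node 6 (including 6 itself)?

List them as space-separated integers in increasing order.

Answer: 2 3 4 5 6 7

Derivation:
Before: nodes reachable from 6: {2,3,4,5,6,7}
Adding (6,7): both endpoints already in same component. Reachability from 6 unchanged.
After: nodes reachable from 6: {2,3,4,5,6,7}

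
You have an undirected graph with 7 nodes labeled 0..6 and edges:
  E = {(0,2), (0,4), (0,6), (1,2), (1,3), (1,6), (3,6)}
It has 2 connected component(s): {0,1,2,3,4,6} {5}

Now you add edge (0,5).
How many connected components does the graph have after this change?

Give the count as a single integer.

Answer: 1

Derivation:
Initial component count: 2
Add (0,5): merges two components. Count decreases: 2 -> 1.
New component count: 1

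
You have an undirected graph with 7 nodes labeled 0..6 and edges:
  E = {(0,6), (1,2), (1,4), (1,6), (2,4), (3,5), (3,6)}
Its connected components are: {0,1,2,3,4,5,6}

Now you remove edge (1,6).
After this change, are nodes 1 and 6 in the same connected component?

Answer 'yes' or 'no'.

Initial components: {0,1,2,3,4,5,6}
Removing edge (1,6): it was a bridge — component count 1 -> 2.
New components: {0,3,5,6} {1,2,4}
Are 1 and 6 in the same component? no

Answer: no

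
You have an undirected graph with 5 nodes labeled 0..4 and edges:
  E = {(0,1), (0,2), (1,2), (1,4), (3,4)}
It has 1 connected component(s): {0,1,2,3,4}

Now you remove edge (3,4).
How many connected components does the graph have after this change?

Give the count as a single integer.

Answer: 2

Derivation:
Initial component count: 1
Remove (3,4): it was a bridge. Count increases: 1 -> 2.
  After removal, components: {0,1,2,4} {3}
New component count: 2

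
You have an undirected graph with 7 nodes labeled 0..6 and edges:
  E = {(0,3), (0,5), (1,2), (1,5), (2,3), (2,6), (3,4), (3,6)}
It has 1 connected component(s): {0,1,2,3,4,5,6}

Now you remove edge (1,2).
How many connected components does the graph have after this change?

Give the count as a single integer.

Answer: 1

Derivation:
Initial component count: 1
Remove (1,2): not a bridge. Count unchanged: 1.
  After removal, components: {0,1,2,3,4,5,6}
New component count: 1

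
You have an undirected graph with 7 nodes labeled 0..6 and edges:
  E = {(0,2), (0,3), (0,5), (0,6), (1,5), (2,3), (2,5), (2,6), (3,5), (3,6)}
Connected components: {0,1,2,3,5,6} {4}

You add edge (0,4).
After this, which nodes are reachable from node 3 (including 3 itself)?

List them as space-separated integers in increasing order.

Before: nodes reachable from 3: {0,1,2,3,5,6}
Adding (0,4): merges 3's component with another. Reachability grows.
After: nodes reachable from 3: {0,1,2,3,4,5,6}

Answer: 0 1 2 3 4 5 6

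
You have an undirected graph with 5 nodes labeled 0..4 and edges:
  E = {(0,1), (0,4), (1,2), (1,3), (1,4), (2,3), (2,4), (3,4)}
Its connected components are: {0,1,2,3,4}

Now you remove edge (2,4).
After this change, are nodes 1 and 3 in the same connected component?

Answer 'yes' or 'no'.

Answer: yes

Derivation:
Initial components: {0,1,2,3,4}
Removing edge (2,4): not a bridge — component count unchanged at 1.
New components: {0,1,2,3,4}
Are 1 and 3 in the same component? yes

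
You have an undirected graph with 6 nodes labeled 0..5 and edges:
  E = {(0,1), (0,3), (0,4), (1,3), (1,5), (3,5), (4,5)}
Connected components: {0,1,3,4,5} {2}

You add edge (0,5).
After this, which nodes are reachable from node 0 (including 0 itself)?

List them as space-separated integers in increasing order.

Before: nodes reachable from 0: {0,1,3,4,5}
Adding (0,5): both endpoints already in same component. Reachability from 0 unchanged.
After: nodes reachable from 0: {0,1,3,4,5}

Answer: 0 1 3 4 5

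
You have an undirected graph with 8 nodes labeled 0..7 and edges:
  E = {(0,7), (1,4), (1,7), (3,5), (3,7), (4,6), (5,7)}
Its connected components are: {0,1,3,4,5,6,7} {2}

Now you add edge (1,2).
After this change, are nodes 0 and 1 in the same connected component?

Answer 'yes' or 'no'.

Answer: yes

Derivation:
Initial components: {0,1,3,4,5,6,7} {2}
Adding edge (1,2): merges {0,1,3,4,5,6,7} and {2}.
New components: {0,1,2,3,4,5,6,7}
Are 0 and 1 in the same component? yes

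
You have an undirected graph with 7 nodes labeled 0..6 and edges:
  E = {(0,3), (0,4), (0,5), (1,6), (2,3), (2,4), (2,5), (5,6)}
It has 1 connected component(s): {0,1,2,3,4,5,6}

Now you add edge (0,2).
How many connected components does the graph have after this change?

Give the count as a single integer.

Answer: 1

Derivation:
Initial component count: 1
Add (0,2): endpoints already in same component. Count unchanged: 1.
New component count: 1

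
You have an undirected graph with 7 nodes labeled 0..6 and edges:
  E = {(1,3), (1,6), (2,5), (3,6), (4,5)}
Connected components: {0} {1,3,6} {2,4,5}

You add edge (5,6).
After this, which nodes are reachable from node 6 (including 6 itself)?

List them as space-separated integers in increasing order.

Answer: 1 2 3 4 5 6

Derivation:
Before: nodes reachable from 6: {1,3,6}
Adding (5,6): merges 6's component with another. Reachability grows.
After: nodes reachable from 6: {1,2,3,4,5,6}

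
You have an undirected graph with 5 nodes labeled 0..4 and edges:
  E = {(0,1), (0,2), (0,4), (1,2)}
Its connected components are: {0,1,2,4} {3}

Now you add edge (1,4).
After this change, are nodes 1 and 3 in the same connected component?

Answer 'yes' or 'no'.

Answer: no

Derivation:
Initial components: {0,1,2,4} {3}
Adding edge (1,4): both already in same component {0,1,2,4}. No change.
New components: {0,1,2,4} {3}
Are 1 and 3 in the same component? no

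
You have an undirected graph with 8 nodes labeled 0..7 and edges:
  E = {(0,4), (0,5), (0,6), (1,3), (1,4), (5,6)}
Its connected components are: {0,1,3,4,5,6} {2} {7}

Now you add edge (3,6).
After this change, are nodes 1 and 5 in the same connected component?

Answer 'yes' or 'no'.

Initial components: {0,1,3,4,5,6} {2} {7}
Adding edge (3,6): both already in same component {0,1,3,4,5,6}. No change.
New components: {0,1,3,4,5,6} {2} {7}
Are 1 and 5 in the same component? yes

Answer: yes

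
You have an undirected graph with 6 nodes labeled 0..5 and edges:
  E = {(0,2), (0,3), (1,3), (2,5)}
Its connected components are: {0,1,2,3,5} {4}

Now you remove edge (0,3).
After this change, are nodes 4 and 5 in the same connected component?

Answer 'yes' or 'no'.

Answer: no

Derivation:
Initial components: {0,1,2,3,5} {4}
Removing edge (0,3): it was a bridge — component count 2 -> 3.
New components: {0,2,5} {1,3} {4}
Are 4 and 5 in the same component? no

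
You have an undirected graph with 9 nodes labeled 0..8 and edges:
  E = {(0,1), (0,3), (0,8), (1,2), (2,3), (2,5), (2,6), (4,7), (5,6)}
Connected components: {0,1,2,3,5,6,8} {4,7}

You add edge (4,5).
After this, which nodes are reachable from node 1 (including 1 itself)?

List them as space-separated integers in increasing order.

Before: nodes reachable from 1: {0,1,2,3,5,6,8}
Adding (4,5): merges 1's component with another. Reachability grows.
After: nodes reachable from 1: {0,1,2,3,4,5,6,7,8}

Answer: 0 1 2 3 4 5 6 7 8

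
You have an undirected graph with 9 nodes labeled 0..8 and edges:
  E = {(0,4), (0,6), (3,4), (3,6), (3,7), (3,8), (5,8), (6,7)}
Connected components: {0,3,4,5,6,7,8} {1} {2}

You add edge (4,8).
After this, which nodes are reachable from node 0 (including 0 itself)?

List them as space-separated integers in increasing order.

Answer: 0 3 4 5 6 7 8

Derivation:
Before: nodes reachable from 0: {0,3,4,5,6,7,8}
Adding (4,8): both endpoints already in same component. Reachability from 0 unchanged.
After: nodes reachable from 0: {0,3,4,5,6,7,8}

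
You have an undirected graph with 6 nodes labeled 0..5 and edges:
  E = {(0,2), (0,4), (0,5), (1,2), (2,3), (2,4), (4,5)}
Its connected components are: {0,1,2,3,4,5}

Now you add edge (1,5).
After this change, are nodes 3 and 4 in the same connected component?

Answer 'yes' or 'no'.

Answer: yes

Derivation:
Initial components: {0,1,2,3,4,5}
Adding edge (1,5): both already in same component {0,1,2,3,4,5}. No change.
New components: {0,1,2,3,4,5}
Are 3 and 4 in the same component? yes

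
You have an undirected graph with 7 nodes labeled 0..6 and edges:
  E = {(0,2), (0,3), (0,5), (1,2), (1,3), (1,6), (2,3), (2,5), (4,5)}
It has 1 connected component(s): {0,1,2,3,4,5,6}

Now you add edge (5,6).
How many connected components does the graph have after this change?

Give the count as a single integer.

Answer: 1

Derivation:
Initial component count: 1
Add (5,6): endpoints already in same component. Count unchanged: 1.
New component count: 1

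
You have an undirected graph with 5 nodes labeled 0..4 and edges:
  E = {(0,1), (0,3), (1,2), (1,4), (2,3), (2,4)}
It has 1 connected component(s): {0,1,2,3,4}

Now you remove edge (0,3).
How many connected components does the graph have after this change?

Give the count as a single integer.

Initial component count: 1
Remove (0,3): not a bridge. Count unchanged: 1.
  After removal, components: {0,1,2,3,4}
New component count: 1

Answer: 1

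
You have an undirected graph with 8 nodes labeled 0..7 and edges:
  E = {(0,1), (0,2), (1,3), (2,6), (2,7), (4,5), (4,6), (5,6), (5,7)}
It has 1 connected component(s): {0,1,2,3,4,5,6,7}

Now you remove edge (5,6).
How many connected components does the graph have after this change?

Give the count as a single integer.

Initial component count: 1
Remove (5,6): not a bridge. Count unchanged: 1.
  After removal, components: {0,1,2,3,4,5,6,7}
New component count: 1

Answer: 1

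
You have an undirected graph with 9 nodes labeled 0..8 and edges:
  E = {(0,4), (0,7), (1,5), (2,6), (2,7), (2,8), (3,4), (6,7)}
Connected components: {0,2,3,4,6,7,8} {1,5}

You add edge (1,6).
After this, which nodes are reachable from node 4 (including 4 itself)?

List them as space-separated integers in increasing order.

Answer: 0 1 2 3 4 5 6 7 8

Derivation:
Before: nodes reachable from 4: {0,2,3,4,6,7,8}
Adding (1,6): merges 4's component with another. Reachability grows.
After: nodes reachable from 4: {0,1,2,3,4,5,6,7,8}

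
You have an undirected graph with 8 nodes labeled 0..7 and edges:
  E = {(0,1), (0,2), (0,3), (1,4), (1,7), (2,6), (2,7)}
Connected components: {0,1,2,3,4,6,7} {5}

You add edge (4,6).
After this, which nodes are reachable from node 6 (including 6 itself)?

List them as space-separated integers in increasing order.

Answer: 0 1 2 3 4 6 7

Derivation:
Before: nodes reachable from 6: {0,1,2,3,4,6,7}
Adding (4,6): both endpoints already in same component. Reachability from 6 unchanged.
After: nodes reachable from 6: {0,1,2,3,4,6,7}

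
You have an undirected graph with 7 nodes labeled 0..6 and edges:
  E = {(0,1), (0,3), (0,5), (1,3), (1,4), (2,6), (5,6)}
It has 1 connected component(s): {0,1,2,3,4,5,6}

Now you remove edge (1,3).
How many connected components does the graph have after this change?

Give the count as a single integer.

Initial component count: 1
Remove (1,3): not a bridge. Count unchanged: 1.
  After removal, components: {0,1,2,3,4,5,6}
New component count: 1

Answer: 1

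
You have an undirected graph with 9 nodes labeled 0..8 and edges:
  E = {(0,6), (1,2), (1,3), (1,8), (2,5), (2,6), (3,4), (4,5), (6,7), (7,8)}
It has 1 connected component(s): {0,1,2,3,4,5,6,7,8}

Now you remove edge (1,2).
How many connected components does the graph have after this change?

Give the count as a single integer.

Initial component count: 1
Remove (1,2): not a bridge. Count unchanged: 1.
  After removal, components: {0,1,2,3,4,5,6,7,8}
New component count: 1

Answer: 1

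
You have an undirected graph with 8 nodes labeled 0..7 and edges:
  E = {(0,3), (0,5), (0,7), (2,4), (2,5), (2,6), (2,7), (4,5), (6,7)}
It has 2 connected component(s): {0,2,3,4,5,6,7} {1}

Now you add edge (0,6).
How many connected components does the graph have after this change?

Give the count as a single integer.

Answer: 2

Derivation:
Initial component count: 2
Add (0,6): endpoints already in same component. Count unchanged: 2.
New component count: 2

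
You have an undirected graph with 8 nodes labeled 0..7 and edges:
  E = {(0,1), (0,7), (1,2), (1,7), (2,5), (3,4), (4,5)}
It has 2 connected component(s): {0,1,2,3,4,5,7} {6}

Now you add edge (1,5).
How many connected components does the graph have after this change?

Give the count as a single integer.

Initial component count: 2
Add (1,5): endpoints already in same component. Count unchanged: 2.
New component count: 2

Answer: 2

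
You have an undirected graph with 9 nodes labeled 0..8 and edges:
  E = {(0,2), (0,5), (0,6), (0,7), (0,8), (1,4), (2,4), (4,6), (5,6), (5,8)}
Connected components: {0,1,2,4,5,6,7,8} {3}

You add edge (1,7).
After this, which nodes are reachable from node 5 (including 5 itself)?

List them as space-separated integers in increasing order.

Answer: 0 1 2 4 5 6 7 8

Derivation:
Before: nodes reachable from 5: {0,1,2,4,5,6,7,8}
Adding (1,7): both endpoints already in same component. Reachability from 5 unchanged.
After: nodes reachable from 5: {0,1,2,4,5,6,7,8}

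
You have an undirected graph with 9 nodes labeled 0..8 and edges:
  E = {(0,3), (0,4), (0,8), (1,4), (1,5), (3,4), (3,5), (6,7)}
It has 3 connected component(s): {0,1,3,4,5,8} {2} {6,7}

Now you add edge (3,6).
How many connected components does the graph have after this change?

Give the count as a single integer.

Initial component count: 3
Add (3,6): merges two components. Count decreases: 3 -> 2.
New component count: 2

Answer: 2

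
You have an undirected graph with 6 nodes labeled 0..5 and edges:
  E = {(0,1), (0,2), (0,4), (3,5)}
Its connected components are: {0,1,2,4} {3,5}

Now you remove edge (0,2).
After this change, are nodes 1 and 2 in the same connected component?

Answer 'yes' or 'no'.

Initial components: {0,1,2,4} {3,5}
Removing edge (0,2): it was a bridge — component count 2 -> 3.
New components: {0,1,4} {2} {3,5}
Are 1 and 2 in the same component? no

Answer: no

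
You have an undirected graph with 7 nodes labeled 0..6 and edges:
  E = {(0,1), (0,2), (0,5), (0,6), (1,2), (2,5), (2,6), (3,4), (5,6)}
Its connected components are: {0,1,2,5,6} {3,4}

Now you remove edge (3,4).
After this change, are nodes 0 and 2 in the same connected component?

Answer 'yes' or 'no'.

Answer: yes

Derivation:
Initial components: {0,1,2,5,6} {3,4}
Removing edge (3,4): it was a bridge — component count 2 -> 3.
New components: {0,1,2,5,6} {3} {4}
Are 0 and 2 in the same component? yes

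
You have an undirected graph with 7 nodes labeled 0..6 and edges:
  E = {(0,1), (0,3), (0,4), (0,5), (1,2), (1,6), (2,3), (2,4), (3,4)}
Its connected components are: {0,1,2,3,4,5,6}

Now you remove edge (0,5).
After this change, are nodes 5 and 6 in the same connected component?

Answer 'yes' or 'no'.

Initial components: {0,1,2,3,4,5,6}
Removing edge (0,5): it was a bridge — component count 1 -> 2.
New components: {0,1,2,3,4,6} {5}
Are 5 and 6 in the same component? no

Answer: no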